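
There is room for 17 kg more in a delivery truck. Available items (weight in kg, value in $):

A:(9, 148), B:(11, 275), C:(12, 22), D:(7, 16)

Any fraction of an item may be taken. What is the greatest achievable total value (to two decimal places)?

373.67

Sort by value per unit weight and fill in that order.
Order: B (275/11=25.00) > A (148/9=16.44) > D (16/7=2.29) > C (22/12=1.83)
Fill: take B (11 @ 275) → take 6/9 of A → 98.67; 17/17 used.
Total value = 373.67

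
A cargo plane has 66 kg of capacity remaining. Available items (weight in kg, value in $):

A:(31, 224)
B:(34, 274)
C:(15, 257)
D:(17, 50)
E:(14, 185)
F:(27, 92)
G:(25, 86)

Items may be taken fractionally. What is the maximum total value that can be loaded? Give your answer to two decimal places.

737.68

Sort by value per unit weight and fill in that order.
Order: C (257/15=17.13) > E (185/14=13.21) > B (274/34=8.06) > A (224/31=7.23) > G (86/25=3.44) > F (92/27=3.41) > D (50/17=2.94)
Fill: take C (15 @ 257) → take E (14 @ 185) → take B (34 @ 274) → take 3/31 of A → 21.68; 66/66 used.
Total value = 737.68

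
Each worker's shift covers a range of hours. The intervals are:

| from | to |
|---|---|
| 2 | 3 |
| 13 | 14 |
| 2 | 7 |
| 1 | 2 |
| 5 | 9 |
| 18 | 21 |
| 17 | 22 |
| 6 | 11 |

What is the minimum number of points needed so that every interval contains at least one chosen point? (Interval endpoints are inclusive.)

4

By right end: [1,2]  [2,3]  [2,7]  [5,9]  [6,11]  [13,14]  [18,21]  [17,22]
[1,2] uncovered → point at 2; [5,9] uncovered → point at 9; [13,14] uncovered → point at 14; [18,21] uncovered → point at 21.
Points: 2, 9, 14, 21 (4 total).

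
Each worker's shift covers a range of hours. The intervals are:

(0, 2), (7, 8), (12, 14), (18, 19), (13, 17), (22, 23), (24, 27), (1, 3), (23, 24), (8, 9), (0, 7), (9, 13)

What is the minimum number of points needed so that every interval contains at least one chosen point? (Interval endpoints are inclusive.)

Sort by right endpoint; whenever an interval is uncovered, place a point at its right end.
By right end: [0,2]  [1,3]  [0,7]  [7,8]  [8,9]  [9,13]  [12,14]  [13,17]  [18,19]  [22,23]  [23,24]  [24,27]
[0,2] uncovered → point at 2; [7,8] uncovered → point at 8; [9,13] uncovered → point at 13; [18,19] uncovered → point at 19; [22,23] uncovered → point at 23; [24,27] uncovered → point at 27.
Points: 2, 8, 13, 19, 23, 27 (6 total).

6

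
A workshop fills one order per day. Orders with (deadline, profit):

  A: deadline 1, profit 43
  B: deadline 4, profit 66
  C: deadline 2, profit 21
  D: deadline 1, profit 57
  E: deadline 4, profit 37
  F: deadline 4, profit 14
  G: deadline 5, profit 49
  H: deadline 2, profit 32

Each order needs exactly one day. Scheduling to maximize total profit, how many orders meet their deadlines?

5

Sort by profit descending; place each in the latest free slot ≤ its deadline.
Profit order: B=66 D=57 G=49 A=43 E=37 H=32 C=21 F=14
Assign: B→slot 4, D→slot 1, G→slot 5, A skipped, E→slot 3, H→slot 2, C skipped, F skipped.
Slots: [1:D] [2:H] [3:E] [4:B] [5:G]
5 of 8 scheduled.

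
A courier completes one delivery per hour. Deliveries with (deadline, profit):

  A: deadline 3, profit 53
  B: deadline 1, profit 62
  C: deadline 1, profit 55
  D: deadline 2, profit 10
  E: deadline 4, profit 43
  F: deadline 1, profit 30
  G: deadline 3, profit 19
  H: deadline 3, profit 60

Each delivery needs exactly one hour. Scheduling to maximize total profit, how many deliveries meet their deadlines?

4

Profit order: B=62 H=60 C=55 A=53 E=43 F=30 G=19 D=10
Assign: B→slot 1, H→slot 3, C skipped, A→slot 2, E→slot 4, F skipped, G skipped, D skipped.
Slots: [1:B] [2:A] [3:H] [4:E]
4 of 8 scheduled.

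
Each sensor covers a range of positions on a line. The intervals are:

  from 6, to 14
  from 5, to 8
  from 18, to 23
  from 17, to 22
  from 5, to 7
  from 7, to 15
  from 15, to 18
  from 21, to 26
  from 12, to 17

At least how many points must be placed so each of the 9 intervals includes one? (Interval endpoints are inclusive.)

Sorted: [5,7] [5,8] [6,14] [7,15] [12,17] [15,18] [17,22] [18,23] [21,26]
{[5,7],[5,8],[6,14],[7,15]} hit by 7; {[12,17],[15,18],[17,22]} hit by 17; {[18,23],[21,26]} hit by 23.
Points: 7, 17, 23 (3 total).

3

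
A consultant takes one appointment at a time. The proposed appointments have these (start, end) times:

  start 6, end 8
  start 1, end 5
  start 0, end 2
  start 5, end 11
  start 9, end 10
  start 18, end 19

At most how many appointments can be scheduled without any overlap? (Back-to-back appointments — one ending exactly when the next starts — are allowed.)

Greedy by earliest finish: after sorting by end time, pick each interval compatible with the last pick.
By end time: (0,2), (1,5), (6,8), (9,10), (5,11), (18,19).
Pick (0,2); next start ≥ 2 → (6,8); next start ≥ 8 → (9,10); next start ≥ 10 → (18,19).
Selected 4 appointments.

4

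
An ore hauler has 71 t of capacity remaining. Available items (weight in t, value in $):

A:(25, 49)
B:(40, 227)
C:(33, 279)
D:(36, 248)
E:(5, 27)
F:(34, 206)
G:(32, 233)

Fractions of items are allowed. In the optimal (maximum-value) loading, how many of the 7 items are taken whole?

2

Greedy by value/weight ratio, highest first.
Order: C (279/33=8.45) > G (233/32=7.28) > D (248/36=6.89) > F (206/34=6.06) > B (227/40=5.67) > E (27/5=5.40) > A (49/25=1.96)
Fill: take C (33 @ 279) → take G (32 @ 233) → take 6/36 of D → 41.33; 71/71 used.
2 item(s) taken whole; one partial (take 6/36 of D).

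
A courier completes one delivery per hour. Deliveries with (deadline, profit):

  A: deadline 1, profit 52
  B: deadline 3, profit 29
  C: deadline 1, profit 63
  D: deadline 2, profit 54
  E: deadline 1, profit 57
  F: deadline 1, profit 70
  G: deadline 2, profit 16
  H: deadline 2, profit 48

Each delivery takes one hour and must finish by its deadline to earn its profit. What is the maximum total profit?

153

Sort by profit descending; place each in the latest free slot ≤ its deadline.
By profit: F(d1,70), C(d1,63), E(d1,57), D(d2,54), A(d1,52), H(d2,48), B(d3,29), G(d2,16)
F→slot 1; C skipped; E skipped; D→slot 2; A skipped; H skipped; B→slot 3; G skipped.
Profit = 70 + 54 + 29 = 153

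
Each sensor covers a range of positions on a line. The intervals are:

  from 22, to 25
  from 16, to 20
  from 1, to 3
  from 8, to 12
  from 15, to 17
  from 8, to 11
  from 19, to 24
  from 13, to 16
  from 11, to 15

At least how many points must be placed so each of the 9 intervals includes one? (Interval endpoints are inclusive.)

4

Process intervals by earliest right end; each time one isn't hit yet, stab at its right endpoint.
Sorted: [1,3] [8,11] [8,12] [11,15] [13,16] [15,17] [16,20] [19,24] [22,25]
{[1,3]} hit by 3; {[8,11],[8,12],[11,15]} hit by 11; {[13,16],[15,17],[16,20]} hit by 16; {[19,24],[22,25]} hit by 24.
Points: 3, 11, 16, 24 (4 total).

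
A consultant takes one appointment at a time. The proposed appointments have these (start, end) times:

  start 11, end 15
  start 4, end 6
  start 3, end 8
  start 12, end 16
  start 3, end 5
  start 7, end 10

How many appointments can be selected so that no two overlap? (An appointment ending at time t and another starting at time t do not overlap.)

By end time: (3,5), (4,6), (3,8), (7,10), (11,15), (12,16).
Pick (3,5); next start ≥ 5 → (7,10); next start ≥ 10 → (11,15).
Selected 3 appointments.

3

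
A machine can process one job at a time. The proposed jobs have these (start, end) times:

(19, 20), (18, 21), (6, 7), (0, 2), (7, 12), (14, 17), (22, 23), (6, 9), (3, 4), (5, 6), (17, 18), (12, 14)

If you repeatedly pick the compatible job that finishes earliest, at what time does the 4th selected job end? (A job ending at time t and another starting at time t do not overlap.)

Sorted by end: (0,2)  (3,4)  (5,6)  (6,7)  (6,9)  (7,12)  (12,14)  (14,17)  (17,18)  (19,20)  (18,21)  (22,23)
take (0,2); take (3,4); take (5,6); take (6,7); take (7,12); take (12,14); take (14,17); take (17,18); take (19,20); skip (18,21); take (22,23).
Selected: (0,2) (3,4) (5,6) (6,7) (7,12) (12,14) (14,17) (17,18) (19,20) (22,23)

7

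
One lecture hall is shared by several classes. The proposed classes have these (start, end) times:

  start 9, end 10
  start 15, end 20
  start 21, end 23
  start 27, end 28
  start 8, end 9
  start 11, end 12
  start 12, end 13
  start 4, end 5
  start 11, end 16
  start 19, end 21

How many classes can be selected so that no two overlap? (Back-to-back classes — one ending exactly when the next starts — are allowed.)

Sort by end time and greedily take each interval whose start is ≥ the last chosen end.
Sorted by end: (4,5)  (8,9)  (9,10)  (11,12)  (12,13)  (11,16)  (15,20)  (19,21)  (21,23)  (27,28)
take (4,5); take (8,9); take (9,10); take (11,12); take (12,13); take (15,20); take (21,23); take (27,28).
Selected 8 classes.

8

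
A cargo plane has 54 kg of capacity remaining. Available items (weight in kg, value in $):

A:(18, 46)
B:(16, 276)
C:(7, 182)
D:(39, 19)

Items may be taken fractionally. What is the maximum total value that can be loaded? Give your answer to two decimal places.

Sort by value per unit weight and fill in that order.
Ratios (sorted): C 26.00, B 17.25, A 2.56, D 0.49
take C (7 @ 182); take B (16 @ 276); take A (18 @ 46); take 13/39 of D → 6.33. Capacity used 54/54.
Total value = 510.33

510.33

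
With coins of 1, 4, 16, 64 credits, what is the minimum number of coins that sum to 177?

6

177 = 2×64 + 3×16 + 1×1
Total coins = 2 + 3 + 1 = 6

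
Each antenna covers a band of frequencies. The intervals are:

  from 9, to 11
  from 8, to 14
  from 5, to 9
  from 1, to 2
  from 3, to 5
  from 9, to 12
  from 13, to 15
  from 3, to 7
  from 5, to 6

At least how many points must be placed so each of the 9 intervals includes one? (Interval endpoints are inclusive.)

By right end: [1,2]  [3,5]  [5,6]  [3,7]  [5,9]  [9,11]  [9,12]  [8,14]  [13,15]
[1,2] uncovered → point at 2; [3,5] uncovered → point at 5; [9,11] uncovered → point at 11; [13,15] uncovered → point at 15.
Points: 2, 5, 11, 15 (4 total).

4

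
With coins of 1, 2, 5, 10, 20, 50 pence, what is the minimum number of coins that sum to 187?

7

187 = 3×50 + 1×20 + 1×10 + 1×5 + 1×2
Total coins = 3 + 1 + 1 + 1 + 1 = 7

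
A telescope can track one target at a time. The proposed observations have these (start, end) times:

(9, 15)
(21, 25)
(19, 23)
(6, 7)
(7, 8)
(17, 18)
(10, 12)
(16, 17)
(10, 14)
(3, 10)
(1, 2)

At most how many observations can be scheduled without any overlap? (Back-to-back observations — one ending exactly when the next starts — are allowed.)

By end time: (1,2), (6,7), (7,8), (3,10), (10,12), (10,14), (9,15), (16,17), (17,18), (19,23), (21,25).
Pick (1,2); next start ≥ 2 → (6,7); next start ≥ 7 → (7,8); next start ≥ 8 → (10,12); next start ≥ 12 → (16,17); next start ≥ 17 → (17,18); next start ≥ 18 → (19,23).
Selected 7 observations.

7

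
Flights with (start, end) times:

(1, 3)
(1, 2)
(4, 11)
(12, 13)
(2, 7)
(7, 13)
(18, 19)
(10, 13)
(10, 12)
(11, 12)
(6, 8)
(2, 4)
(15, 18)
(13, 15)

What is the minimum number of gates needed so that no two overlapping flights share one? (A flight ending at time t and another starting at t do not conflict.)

4

starts: [1, 1, 2, 2, 4, 6, 7, 10, 10, 11, 12, 13, 15, 18]
ends:   [2, 3, 4, 7, 8, 11, 12, 12, 13, 13, 13, 15, 18, 19]
s1→1 s1→2 e2→1 s2→2 s2→3 e3→2 e4→1 s4→2 s6→3 e7→2 s7→3 e8→2 s10→3 s10→4  — peak 4.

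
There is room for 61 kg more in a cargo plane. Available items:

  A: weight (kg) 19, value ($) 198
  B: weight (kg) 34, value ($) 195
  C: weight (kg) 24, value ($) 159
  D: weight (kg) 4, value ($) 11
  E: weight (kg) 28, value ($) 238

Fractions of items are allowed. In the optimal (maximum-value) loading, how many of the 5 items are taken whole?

Order: A (198/19=10.42) > E (238/28=8.50) > C (159/24=6.62) > B (195/34=5.74) > D (11/4=2.75)
Fill: take A (19 @ 198) → take E (28 @ 238) → take 14/24 of C → 92.75; 61/61 used.
2 item(s) taken whole; one partial (take 14/24 of C).

2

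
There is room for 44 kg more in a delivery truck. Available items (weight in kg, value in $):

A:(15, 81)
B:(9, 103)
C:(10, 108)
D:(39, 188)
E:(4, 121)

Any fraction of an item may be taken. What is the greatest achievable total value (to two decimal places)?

Greedy by value/weight ratio, highest first.
Ratios (sorted): E 30.25, B 11.44, C 10.80, A 5.40, D 4.82
take E (4 @ 121); take B (9 @ 103); take C (10 @ 108); take A (15 @ 81); take 6/39 of D → 28.92. Capacity used 44/44.
Total value = 441.92

441.92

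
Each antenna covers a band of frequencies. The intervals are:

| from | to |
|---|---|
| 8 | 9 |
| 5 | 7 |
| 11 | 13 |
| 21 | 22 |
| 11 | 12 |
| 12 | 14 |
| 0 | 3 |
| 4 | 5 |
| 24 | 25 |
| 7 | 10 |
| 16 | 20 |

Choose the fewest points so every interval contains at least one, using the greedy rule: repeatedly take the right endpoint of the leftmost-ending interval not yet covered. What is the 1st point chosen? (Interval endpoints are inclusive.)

3

Process intervals by earliest right end; each time one isn't hit yet, stab at its right endpoint.
Sorted: [0,3] [4,5] [5,7] [8,9] [7,10] [11,12] [11,13] [12,14] [16,20] [21,22] [24,25]
{[0,3]} hit by 3; {[4,5],[5,7]} hit by 5; {[8,9],[7,10]} hit by 9; {[11,12],[11,13],[12,14]} hit by 12; {[16,20]} hit by 20; {[21,22]} hit by 22; {[24,25]} hit by 25.
Points: 3, 5, 9, 12, 20, 22, 25 (7 total).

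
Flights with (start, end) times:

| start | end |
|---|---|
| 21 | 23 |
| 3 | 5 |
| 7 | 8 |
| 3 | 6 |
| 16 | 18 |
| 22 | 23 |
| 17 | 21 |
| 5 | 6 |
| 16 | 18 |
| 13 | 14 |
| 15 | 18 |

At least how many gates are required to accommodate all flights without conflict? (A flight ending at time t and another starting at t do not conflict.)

starts: [3, 3, 5, 7, 13, 15, 16, 16, 17, 21, 22]
ends:   [5, 6, 6, 8, 14, 18, 18, 18, 21, 23, 23]
s3→1 s3→2 e5→1 s5→2 e6→1 e6→0 s7→1 e8→0 s13→1 e14→0 s15→1 s16→2 s16→3 s17→4  — peak 4.

4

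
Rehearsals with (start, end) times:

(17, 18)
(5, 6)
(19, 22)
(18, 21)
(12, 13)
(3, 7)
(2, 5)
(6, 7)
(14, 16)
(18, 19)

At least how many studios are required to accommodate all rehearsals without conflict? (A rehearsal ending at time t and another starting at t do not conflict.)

starts: [2, 3, 5, 6, 12, 14, 17, 18, 18, 19]
ends:   [5, 6, 7, 7, 13, 16, 18, 19, 21, 22]
s2→1 s3→2  — peak 2.

2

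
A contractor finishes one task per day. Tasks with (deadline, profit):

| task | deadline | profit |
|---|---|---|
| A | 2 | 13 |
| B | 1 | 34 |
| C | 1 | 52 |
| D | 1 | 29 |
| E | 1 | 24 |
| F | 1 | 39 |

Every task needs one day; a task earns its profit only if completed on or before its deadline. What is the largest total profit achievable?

65

Sort by profit descending; place each in the latest free slot ≤ its deadline.
Profit order: C=52 F=39 B=34 D=29 E=24 A=13
Assign: C→slot 1, F skipped, B skipped, D skipped, E skipped, A→slot 2.
Slots: [1:C] [2:A]
Profit = 52 + 13 = 65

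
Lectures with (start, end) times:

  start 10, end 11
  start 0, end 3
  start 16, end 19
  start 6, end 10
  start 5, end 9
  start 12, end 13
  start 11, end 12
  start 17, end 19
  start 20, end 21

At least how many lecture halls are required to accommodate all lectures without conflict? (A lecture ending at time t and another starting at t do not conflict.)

Count concurrent intervals with a sweep; the peak is the room count.
starts: [0, 5, 6, 10, 11, 12, 16, 17, 20]
ends:   [3, 9, 10, 11, 12, 13, 19, 19, 21]
s0→1 e3→0 s5→1 s6→2  — peak 2.

2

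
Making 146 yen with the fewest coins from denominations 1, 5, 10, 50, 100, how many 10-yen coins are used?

Greedy: take as many of the largest coin as possible, then repeat with the remainder.
146 − 1×100→46 − 4×10→6 − 1×5→1 − 1×1→0
Count of 10: 4

4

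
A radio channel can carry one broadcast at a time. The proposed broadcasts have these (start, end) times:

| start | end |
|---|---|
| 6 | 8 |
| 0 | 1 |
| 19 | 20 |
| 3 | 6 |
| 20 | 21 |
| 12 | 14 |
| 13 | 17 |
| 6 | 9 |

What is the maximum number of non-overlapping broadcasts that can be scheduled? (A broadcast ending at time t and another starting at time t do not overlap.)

Sort by end time and greedily take each interval whose start is ≥ the last chosen end.
Sorted by end: (0,1)  (3,6)  (6,8)  (6,9)  (12,14)  (13,17)  (19,20)  (20,21)
take (0,1); take (3,6); take (6,8); take (12,14); skip (13,17); take (19,20); take (20,21).
Selected 6 broadcasts.

6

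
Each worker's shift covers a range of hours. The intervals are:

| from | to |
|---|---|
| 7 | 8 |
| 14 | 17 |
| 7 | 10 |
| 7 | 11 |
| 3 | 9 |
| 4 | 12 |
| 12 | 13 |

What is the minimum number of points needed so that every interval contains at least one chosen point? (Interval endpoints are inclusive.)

3

Sorted: [7,8] [3,9] [7,10] [7,11] [4,12] [12,13] [14,17]
{[7,8],[3,9],[7,10],[7,11],[4,12]} hit by 8; {[12,13]} hit by 13; {[14,17]} hit by 17.
Points: 8, 13, 17 (3 total).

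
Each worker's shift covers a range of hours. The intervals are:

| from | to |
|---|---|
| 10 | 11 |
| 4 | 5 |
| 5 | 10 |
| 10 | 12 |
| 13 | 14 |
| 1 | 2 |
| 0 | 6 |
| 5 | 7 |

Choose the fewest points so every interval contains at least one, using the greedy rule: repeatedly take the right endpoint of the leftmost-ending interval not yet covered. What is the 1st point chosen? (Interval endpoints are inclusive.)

Process intervals by earliest right end; each time one isn't hit yet, stab at its right endpoint.
By right end: [1,2]  [4,5]  [0,6]  [5,7]  [5,10]  [10,11]  [10,12]  [13,14]
[1,2] uncovered → point at 2; [4,5] uncovered → point at 5; [10,11] uncovered → point at 11; [13,14] uncovered → point at 14.
Points: 2, 5, 11, 14 (4 total).

2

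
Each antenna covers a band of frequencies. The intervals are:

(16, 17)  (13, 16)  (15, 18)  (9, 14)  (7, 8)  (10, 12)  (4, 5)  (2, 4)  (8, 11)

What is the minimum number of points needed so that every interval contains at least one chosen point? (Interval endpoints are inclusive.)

By right end: [2,4]  [4,5]  [7,8]  [8,11]  [10,12]  [9,14]  [13,16]  [16,17]  [15,18]
[2,4] uncovered → point at 4; [7,8] uncovered → point at 8; [10,12] uncovered → point at 12; [13,16] uncovered → point at 16.
Points: 4, 8, 12, 16 (4 total).

4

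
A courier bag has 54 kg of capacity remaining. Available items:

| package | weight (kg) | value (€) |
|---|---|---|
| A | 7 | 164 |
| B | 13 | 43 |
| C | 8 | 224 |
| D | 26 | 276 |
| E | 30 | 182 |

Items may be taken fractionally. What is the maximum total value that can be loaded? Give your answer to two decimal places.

Order: C (224/8=28.00) > A (164/7=23.43) > D (276/26=10.62) > E (182/30=6.07) > B (43/13=3.31)
Fill: take C (8 @ 224) → take A (7 @ 164) → take D (26 @ 276) → take 13/30 of E → 78.87; 54/54 used.
Total value = 742.87

742.87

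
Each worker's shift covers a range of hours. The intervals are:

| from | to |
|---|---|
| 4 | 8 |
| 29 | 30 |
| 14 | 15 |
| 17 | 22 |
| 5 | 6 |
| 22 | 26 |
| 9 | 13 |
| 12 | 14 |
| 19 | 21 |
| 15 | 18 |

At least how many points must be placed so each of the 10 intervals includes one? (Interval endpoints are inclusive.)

Process intervals by earliest right end; each time one isn't hit yet, stab at its right endpoint.
By right end: [5,6]  [4,8]  [9,13]  [12,14]  [14,15]  [15,18]  [19,21]  [17,22]  [22,26]  [29,30]
[5,6] uncovered → point at 6; [9,13] uncovered → point at 13; [14,15] uncovered → point at 15; [19,21] uncovered → point at 21; [22,26] uncovered → point at 26; [29,30] uncovered → point at 30.
Points: 6, 13, 15, 21, 26, 30 (6 total).

6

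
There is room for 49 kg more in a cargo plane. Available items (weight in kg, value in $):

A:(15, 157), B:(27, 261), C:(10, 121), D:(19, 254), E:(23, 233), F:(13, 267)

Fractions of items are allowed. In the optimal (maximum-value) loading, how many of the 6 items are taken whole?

3

Sort by value per unit weight and fill in that order.
Order: F (267/13=20.54) > D (254/19=13.37) > C (121/10=12.10) > A (157/15=10.47) > E (233/23=10.13) > B (261/27=9.67)
Fill: take F (13 @ 267) → take D (19 @ 254) → take C (10 @ 121) → take 7/15 of A → 73.27; 49/49 used.
3 item(s) taken whole; one partial (take 7/15 of A).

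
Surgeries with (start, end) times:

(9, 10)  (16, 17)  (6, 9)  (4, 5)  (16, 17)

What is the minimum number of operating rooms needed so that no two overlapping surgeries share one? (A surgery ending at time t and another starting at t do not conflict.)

2

starts: [4, 6, 9, 16, 16]
ends:   [5, 9, 10, 17, 17]
s4→1 e5→0 s6→1 e9→0 s9→1 e10→0 s16→1 s16→2  — peak 2.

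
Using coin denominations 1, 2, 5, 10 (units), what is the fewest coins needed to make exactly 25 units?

Use the largest denomination that fits, subtract, and repeat.
25 = 2×10 + 1×5
Total coins = 2 + 1 = 3

3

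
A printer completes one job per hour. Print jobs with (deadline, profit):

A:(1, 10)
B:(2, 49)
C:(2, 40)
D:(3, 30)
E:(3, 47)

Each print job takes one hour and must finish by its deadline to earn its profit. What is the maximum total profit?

136

Sort by profit descending; place each in the latest free slot ≤ its deadline.
Profit order: B=49 E=47 C=40 D=30 A=10
Assign: B→slot 2, E→slot 3, C→slot 1, D skipped, A skipped.
Slots: [1:C] [2:B] [3:E]
Profit = 40 + 49 + 47 = 136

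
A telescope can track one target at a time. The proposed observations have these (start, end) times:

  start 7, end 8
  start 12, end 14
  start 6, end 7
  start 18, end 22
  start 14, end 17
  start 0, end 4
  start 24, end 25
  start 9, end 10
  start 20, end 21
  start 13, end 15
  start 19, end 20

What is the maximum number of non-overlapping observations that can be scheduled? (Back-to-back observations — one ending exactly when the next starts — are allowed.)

By end time: (0,4), (6,7), (7,8), (9,10), (12,14), (13,15), (14,17), (19,20), (20,21), (18,22), (24,25).
Pick (0,4); next start ≥ 4 → (6,7); next start ≥ 7 → (7,8); next start ≥ 8 → (9,10); next start ≥ 10 → (12,14); next start ≥ 14 → (14,17); next start ≥ 17 → (19,20); next start ≥ 20 → (20,21); next start ≥ 21 → (24,25).
Selected 9 observations.

9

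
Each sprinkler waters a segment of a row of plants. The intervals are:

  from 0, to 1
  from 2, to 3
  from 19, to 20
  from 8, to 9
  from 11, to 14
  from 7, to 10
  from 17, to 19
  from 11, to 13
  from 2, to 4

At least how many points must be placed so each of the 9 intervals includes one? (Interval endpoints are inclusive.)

Sort by right endpoint; whenever an interval is uncovered, place a point at its right end.
Sorted: [0,1] [2,3] [2,4] [8,9] [7,10] [11,13] [11,14] [17,19] [19,20]
{[0,1]} hit by 1; {[2,3],[2,4]} hit by 3; {[8,9],[7,10]} hit by 9; {[11,13],[11,14]} hit by 13; {[17,19],[19,20]} hit by 19.
Points: 1, 3, 9, 13, 19 (5 total).

5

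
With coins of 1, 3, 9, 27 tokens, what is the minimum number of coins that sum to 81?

81 = 3×27
Total coins = 3 = 3

3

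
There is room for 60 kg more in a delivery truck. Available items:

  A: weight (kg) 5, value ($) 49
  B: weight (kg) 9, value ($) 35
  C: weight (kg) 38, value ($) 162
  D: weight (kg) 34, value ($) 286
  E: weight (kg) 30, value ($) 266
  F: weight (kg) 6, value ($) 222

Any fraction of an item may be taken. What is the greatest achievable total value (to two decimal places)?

696.82

Sort by value per unit weight and fill in that order.
Ratios (sorted): F 37.00, A 9.80, E 8.87, D 8.41, C 4.26, B 3.89
take F (6 @ 222); take A (5 @ 49); take E (30 @ 266); take 19/34 of D → 159.82. Capacity used 60/60.
Total value = 696.82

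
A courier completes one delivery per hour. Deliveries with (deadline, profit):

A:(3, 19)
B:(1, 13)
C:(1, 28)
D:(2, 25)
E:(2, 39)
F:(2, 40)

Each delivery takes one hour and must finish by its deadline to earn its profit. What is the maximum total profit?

98

Take jobs in profit order; each goes to the latest open slot no later than its deadline.
Profit order: F=40 E=39 C=28 D=25 A=19 B=13
Assign: F→slot 2, E→slot 1, C skipped, D skipped, A→slot 3, B skipped.
Slots: [1:E] [2:F] [3:A]
Profit = 39 + 40 + 19 = 98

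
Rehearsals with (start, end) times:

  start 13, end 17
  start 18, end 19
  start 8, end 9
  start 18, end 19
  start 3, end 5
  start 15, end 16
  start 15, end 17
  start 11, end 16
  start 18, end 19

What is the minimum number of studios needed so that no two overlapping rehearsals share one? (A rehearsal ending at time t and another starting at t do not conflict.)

4

The answer is the maximum number of intervals overlapping at any instant.
starts: [3, 8, 11, 13, 15, 15, 18, 18, 18]
ends:   [5, 9, 16, 16, 17, 17, 19, 19, 19]
s3→1 e5→0 s8→1 e9→0 s11→1 s13→2 s15→3 s15→4  — peak 4.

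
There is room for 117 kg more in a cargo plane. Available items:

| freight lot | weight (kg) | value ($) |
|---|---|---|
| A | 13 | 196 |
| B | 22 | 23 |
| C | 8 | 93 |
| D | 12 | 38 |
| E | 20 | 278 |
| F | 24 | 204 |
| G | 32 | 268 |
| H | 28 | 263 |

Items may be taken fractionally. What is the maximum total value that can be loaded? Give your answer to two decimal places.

1235.00

Ratios (sorted): A 15.08, E 13.90, C 11.62, H 9.39, F 8.50, G 8.38, D 3.17, B 1.05
take A (13 @ 196); take E (20 @ 278); take C (8 @ 93); take H (28 @ 263); take F (24 @ 204); take 24/32 of G → 201.00. Capacity used 117/117.
Total value = 1235.00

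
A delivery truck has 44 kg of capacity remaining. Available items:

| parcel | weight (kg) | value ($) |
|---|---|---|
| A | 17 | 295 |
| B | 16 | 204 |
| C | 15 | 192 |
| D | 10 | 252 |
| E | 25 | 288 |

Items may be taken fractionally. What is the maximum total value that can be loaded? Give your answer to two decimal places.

764.50

Order: D (252/10=25.20) > A (295/17=17.35) > C (192/15=12.80) > B (204/16=12.75) > E (288/25=11.52)
Fill: take D (10 @ 252) → take A (17 @ 295) → take C (15 @ 192) → take 2/16 of B → 25.50; 44/44 used.
Total value = 764.50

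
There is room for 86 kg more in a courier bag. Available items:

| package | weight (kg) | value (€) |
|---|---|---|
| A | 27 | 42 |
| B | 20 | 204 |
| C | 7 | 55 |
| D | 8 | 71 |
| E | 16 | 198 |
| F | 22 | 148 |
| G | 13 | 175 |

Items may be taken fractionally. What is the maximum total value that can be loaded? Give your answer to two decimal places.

Order: G (175/13=13.46) > E (198/16=12.38) > B (204/20=10.20) > D (71/8=8.88) > C (55/7=7.86) > F (148/22=6.73) > A (42/27=1.56)
Fill: take G (13 @ 175) → take E (16 @ 198) → take B (20 @ 204) → take D (8 @ 71) → take C (7 @ 55) → take F (22 @ 148); 86/86 used.
Total value = 851.00

851.00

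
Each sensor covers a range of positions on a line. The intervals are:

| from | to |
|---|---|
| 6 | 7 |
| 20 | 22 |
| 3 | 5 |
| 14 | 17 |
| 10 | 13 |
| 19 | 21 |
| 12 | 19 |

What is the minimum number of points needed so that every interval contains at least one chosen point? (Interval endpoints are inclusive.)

5

Sorted: [3,5] [6,7] [10,13] [14,17] [12,19] [19,21] [20,22]
{[3,5]} hit by 5; {[6,7]} hit by 7; {[10,13]} hit by 13; {[14,17],[12,19]} hit by 17; {[19,21],[20,22]} hit by 21.
Points: 5, 7, 13, 17, 21 (5 total).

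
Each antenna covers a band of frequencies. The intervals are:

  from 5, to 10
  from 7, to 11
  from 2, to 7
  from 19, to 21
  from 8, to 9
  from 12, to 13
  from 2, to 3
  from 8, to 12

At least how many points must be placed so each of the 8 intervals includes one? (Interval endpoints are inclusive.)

4

Sort by right endpoint; whenever an interval is uncovered, place a point at its right end.
By right end: [2,3]  [2,7]  [8,9]  [5,10]  [7,11]  [8,12]  [12,13]  [19,21]
[2,3] uncovered → point at 3; [8,9] uncovered → point at 9; [12,13] uncovered → point at 13; [19,21] uncovered → point at 21.
Points: 3, 9, 13, 21 (4 total).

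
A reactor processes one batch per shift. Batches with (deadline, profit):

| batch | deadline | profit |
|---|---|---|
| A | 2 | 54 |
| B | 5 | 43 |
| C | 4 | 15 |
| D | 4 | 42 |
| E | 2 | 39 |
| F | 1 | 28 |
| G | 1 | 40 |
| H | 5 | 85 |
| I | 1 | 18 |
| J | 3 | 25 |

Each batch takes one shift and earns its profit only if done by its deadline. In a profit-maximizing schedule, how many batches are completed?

5

Profit order: H=85 A=54 B=43 D=42 G=40 E=39 F=28 J=25 I=18 C=15
Assign: H→slot 5, A→slot 2, B→slot 4, D→slot 3, G→slot 1, E skipped, F skipped, J skipped, I skipped, C skipped.
Slots: [1:G] [2:A] [3:D] [4:B] [5:H]
5 of 10 scheduled.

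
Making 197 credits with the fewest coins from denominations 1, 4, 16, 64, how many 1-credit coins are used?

197 − 3×64→5 − 1×4→1 − 1×1→0
Count of 1: 1

1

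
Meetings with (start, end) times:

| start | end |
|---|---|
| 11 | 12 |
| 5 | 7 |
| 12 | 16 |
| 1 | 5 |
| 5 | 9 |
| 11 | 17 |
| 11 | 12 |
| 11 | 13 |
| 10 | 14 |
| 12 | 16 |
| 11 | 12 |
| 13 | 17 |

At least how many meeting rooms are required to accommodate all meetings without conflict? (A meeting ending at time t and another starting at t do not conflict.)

starts: [1, 5, 5, 10, 11, 11, 11, 11, 11, 12, 12, 13]
ends:   [5, 7, 9, 12, 12, 12, 13, 14, 16, 16, 17, 17]
s1→1 e5→0 s5→1 s5→2 e7→1 e9→0 s10→1 s11→2 s11→3 s11→4 s11→5 s11→6  — peak 6.

6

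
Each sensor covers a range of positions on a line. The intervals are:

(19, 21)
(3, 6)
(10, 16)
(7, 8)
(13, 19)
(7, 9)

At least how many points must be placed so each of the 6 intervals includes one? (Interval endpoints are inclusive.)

Sort by right endpoint; whenever an interval is uncovered, place a point at its right end.
Sorted: [3,6] [7,8] [7,9] [10,16] [13,19] [19,21]
{[3,6]} hit by 6; {[7,8],[7,9]} hit by 8; {[10,16],[13,19]} hit by 16; {[19,21]} hit by 21.
Points: 6, 8, 16, 21 (4 total).

4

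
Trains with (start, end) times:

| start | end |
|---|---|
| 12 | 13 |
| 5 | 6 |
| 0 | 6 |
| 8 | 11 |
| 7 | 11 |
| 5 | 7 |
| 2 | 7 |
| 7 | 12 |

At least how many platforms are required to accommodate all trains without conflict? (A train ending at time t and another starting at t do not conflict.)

4

The answer is the maximum number of intervals overlapping at any instant.
Events (time:±→running): 0:+→1 2:+→2 5:+→3 5:+→4 … peak 4.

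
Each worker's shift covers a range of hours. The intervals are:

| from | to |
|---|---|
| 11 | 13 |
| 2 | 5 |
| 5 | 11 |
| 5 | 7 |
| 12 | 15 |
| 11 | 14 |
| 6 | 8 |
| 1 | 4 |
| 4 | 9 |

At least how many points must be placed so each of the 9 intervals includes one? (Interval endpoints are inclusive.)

Process intervals by earliest right end; each time one isn't hit yet, stab at its right endpoint.
Sorted: [1,4] [2,5] [5,7] [6,8] [4,9] [5,11] [11,13] [11,14] [12,15]
{[1,4],[2,5]} hit by 4; {[5,7],[6,8],[4,9],[5,11]} hit by 7; {[11,13],[11,14],[12,15]} hit by 13.
Points: 4, 7, 13 (3 total).

3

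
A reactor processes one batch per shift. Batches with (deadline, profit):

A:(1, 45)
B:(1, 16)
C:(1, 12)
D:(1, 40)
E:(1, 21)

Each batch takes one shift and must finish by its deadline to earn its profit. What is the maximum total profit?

45

Take jobs in profit order; each goes to the latest open slot no later than its deadline.
By profit: A(d1,45), D(d1,40), E(d1,21), B(d1,16), C(d1,12)
A→slot 1; D skipped; E skipped; B skipped; C skipped.
Profit = 45 = 45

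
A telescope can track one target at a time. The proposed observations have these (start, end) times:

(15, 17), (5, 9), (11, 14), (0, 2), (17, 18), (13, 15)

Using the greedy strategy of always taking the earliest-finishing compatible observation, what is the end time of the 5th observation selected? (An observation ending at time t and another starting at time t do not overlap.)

18

Sort by end time and greedily take each interval whose start is ≥ the last chosen end.
By end time: (0,2), (5,9), (11,14), (13,15), (15,17), (17,18).
Pick (0,2); next start ≥ 2 → (5,9); next start ≥ 9 → (11,14); next start ≥ 14 → (15,17); next start ≥ 17 → (17,18).
Selected: (0,2) (5,9) (11,14) (15,17) (17,18)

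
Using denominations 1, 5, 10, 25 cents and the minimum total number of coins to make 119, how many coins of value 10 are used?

1

119 = 4×25 + 1×10 + 1×5 + 4×1
Count of 10: 1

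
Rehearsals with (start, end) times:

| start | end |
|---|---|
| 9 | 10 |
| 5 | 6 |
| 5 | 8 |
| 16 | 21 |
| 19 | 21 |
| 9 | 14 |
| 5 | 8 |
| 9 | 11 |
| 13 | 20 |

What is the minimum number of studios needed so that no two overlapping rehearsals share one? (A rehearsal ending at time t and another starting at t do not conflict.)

The answer is the maximum number of intervals overlapping at any instant.
Events (time:±→running): 5:+→1 5:+→2 5:+→3 … peak 3.

3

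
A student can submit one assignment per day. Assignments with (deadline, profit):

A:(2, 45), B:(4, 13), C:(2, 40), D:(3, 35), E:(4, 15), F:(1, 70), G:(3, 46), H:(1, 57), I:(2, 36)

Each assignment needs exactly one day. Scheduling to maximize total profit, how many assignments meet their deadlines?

4

Sort by profit descending; place each in the latest free slot ≤ its deadline.
Profit order: F=70 H=57 G=46 A=45 C=40 I=36 D=35 E=15 B=13
Assign: F→slot 1, H skipped, G→slot 3, A→slot 2, C skipped, I skipped, D skipped, E→slot 4, B skipped.
Slots: [1:F] [2:A] [3:G] [4:E]
4 of 9 scheduled.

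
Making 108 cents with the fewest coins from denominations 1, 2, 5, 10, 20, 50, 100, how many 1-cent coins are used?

1

108 = 1×100 + 1×5 + 1×2 + 1×1
Count of 1: 1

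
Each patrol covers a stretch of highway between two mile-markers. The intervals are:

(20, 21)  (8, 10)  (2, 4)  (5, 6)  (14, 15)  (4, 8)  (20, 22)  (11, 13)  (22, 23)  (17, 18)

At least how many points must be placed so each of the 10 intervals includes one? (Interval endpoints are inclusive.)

8

Sorted: [2,4] [5,6] [4,8] [8,10] [11,13] [14,15] [17,18] [20,21] [20,22] [22,23]
{[2,4]} hit by 4; {[5,6],[4,8]} hit by 6; {[8,10]} hit by 10; {[11,13]} hit by 13; {[14,15]} hit by 15; {[17,18]} hit by 18; {[20,21],[20,22]} hit by 21; {[22,23]} hit by 23.
Points: 4, 6, 10, 13, 15, 18, 21, 23 (8 total).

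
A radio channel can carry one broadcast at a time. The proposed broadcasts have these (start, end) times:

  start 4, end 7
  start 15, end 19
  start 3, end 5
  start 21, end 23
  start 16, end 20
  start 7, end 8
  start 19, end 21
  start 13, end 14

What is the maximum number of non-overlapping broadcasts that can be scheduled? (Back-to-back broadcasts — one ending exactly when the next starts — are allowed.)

6

Sort by end time and greedily take each interval whose start is ≥ the last chosen end.
By end time: (3,5), (4,7), (7,8), (13,14), (15,19), (16,20), (19,21), (21,23).
Pick (3,5); next start ≥ 5 → (7,8); next start ≥ 8 → (13,14); next start ≥ 14 → (15,19); next start ≥ 19 → (19,21); next start ≥ 21 → (21,23).
Selected 6 broadcasts.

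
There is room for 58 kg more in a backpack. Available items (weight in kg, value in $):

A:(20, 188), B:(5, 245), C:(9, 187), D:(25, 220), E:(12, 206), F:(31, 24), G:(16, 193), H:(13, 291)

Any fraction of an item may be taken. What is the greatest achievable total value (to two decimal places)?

Greedy by value/weight ratio, highest first.
Order: B (245/5=49.00) > H (291/13=22.38) > C (187/9=20.78) > E (206/12=17.17) > G (193/16=12.06) > A (188/20=9.40) > D (220/25=8.80) > F (24/31=0.77)
Fill: take B (5 @ 245) → take H (13 @ 291) → take C (9 @ 187) → take E (12 @ 206) → take G (16 @ 193) → take 3/20 of A → 28.20; 58/58 used.
Total value = 1150.20

1150.20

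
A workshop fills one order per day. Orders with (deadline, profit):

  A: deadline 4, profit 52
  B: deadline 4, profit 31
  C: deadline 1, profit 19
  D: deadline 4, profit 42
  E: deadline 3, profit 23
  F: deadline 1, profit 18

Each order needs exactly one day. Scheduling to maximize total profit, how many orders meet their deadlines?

4

Sort by profit descending; place each in the latest free slot ≤ its deadline.
Profit order: A=52 D=42 B=31 E=23 C=19 F=18
Assign: A→slot 4, D→slot 3, B→slot 2, E→slot 1, C skipped, F skipped.
Slots: [1:E] [2:B] [3:D] [4:A]
4 of 6 scheduled.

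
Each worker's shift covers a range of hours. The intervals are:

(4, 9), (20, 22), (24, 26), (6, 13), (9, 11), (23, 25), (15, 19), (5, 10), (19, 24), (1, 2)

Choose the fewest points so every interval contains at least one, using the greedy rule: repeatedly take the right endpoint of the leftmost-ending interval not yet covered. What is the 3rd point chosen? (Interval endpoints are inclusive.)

19

Sort by right endpoint; whenever an interval is uncovered, place a point at its right end.
Sorted: [1,2] [4,9] [5,10] [9,11] [6,13] [15,19] [20,22] [19,24] [23,25] [24,26]
{[1,2]} hit by 2; {[4,9],[5,10],[9,11],[6,13]} hit by 9; {[15,19]} hit by 19; {[20,22],[19,24]} hit by 22; {[23,25],[24,26]} hit by 25.
Points: 2, 9, 19, 22, 25 (5 total).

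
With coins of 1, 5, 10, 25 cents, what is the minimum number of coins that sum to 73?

7

73 = 2×25 + 2×10 + 3×1
Total coins = 2 + 2 + 3 = 7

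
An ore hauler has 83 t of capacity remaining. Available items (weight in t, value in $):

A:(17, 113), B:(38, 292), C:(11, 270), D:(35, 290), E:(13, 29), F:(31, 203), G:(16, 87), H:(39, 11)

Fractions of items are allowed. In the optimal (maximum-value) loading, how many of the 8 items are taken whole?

Order: C (270/11=24.55) > D (290/35=8.29) > B (292/38=7.68) > A (113/17=6.65) > F (203/31=6.55) > G (87/16=5.44) > E (29/13=2.23) > H (11/39=0.28)
Fill: take C (11 @ 270) → take D (35 @ 290) → take 37/38 of B → 284.32; 83/83 used.
2 item(s) taken whole; one partial (take 37/38 of B).

2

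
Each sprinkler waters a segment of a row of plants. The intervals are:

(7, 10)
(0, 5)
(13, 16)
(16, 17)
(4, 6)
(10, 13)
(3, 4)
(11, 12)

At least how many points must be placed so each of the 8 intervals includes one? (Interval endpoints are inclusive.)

4

Process intervals by earliest right end; each time one isn't hit yet, stab at its right endpoint.
Sorted: [3,4] [0,5] [4,6] [7,10] [11,12] [10,13] [13,16] [16,17]
{[3,4],[0,5],[4,6]} hit by 4; {[7,10]} hit by 10; {[11,12],[10,13]} hit by 12; {[13,16],[16,17]} hit by 16.
Points: 4, 10, 12, 16 (4 total).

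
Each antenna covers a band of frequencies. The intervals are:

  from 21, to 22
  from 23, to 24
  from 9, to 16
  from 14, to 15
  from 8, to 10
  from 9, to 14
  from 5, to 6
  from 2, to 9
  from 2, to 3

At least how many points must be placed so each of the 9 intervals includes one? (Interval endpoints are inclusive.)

Sorted: [2,3] [5,6] [2,9] [8,10] [9,14] [14,15] [9,16] [21,22] [23,24]
{[2,3]} hit by 3; {[5,6],[2,9]} hit by 6; {[8,10],[9,14]} hit by 10; {[14,15],[9,16]} hit by 15; {[21,22]} hit by 22; {[23,24]} hit by 24.
Points: 3, 6, 10, 15, 22, 24 (6 total).

6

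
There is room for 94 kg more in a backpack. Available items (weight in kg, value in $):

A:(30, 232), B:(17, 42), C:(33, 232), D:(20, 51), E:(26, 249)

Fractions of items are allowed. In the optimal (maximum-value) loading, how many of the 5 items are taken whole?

Ratios (sorted): E 9.58, A 7.73, C 7.03, D 2.55, B 2.47
take E (26 @ 249); take A (30 @ 232); take C (33 @ 232); take 5/20 of D → 12.75. Capacity used 94/94.
3 item(s) taken whole; one partial (take 5/20 of D).

3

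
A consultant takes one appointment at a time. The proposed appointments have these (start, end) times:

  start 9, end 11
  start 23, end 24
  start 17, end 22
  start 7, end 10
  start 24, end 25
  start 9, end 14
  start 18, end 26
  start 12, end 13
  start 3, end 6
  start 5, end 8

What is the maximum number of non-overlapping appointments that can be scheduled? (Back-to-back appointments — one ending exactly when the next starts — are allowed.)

Order by finish time; keep every interval that doesn't clash with the previous kept one.
By end time: (3,6), (5,8), (7,10), (9,11), (12,13), (9,14), (17,22), (23,24), (24,25), (18,26).
Pick (3,6); next start ≥ 6 → (7,10); next start ≥ 10 → (12,13); next start ≥ 13 → (17,22); next start ≥ 22 → (23,24); next start ≥ 24 → (24,25).
Selected 6 appointments.

6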